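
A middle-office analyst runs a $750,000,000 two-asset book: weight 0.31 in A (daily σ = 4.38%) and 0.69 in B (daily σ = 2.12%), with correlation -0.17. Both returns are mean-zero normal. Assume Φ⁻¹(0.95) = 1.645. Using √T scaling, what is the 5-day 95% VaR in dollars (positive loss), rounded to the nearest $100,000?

$50,200,000

σ_p = √(0.31²·4.38² + 0.69²·2.12² + 2·-0.17·0.31·0.69·4.38·2.12) = 1.819%.
σ_{5d} = 1.819% × √5 = 4.067%.
VaR = 1.645 × 4.067% = 6.690%; on $750,000,000 that is $50,175,000.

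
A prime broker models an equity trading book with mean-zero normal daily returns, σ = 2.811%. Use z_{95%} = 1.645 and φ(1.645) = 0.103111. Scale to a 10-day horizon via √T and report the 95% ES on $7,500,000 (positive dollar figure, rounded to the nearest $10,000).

$1,370,000

σ_{10d} = 2.811% × √10 = 8.889%.
ES multiplier = φ(z)/(1−α) = 0.103111/0.05 = 2.062.
ES = 8.889% × 2.062 = 18.329%; on $7,500,000: $1,374,675.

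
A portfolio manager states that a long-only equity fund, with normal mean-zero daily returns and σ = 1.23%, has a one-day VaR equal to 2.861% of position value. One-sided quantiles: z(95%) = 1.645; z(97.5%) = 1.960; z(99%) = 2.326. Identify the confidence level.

Implied z = VaR/σ = 2.861 / 1.23 = 2.326.
This matches z(99%) = 2.326.

99%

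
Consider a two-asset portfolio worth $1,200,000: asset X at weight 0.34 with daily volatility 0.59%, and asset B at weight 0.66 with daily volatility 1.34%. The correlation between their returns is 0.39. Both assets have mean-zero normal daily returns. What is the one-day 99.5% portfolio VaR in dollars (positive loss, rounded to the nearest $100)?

σ_p² = 0.34²·0.59² + 0.66²·1.34² + 2·0.39·0.34·0.66·0.59·1.34 = 0.9608 (%²).
σ_p = √0.9608 = 0.980%.
At 99.5%, z = 2.576.
VaR = 2.576 × 0.980% = 2.524%; on $1,200,000 that is $30,288.

$30,300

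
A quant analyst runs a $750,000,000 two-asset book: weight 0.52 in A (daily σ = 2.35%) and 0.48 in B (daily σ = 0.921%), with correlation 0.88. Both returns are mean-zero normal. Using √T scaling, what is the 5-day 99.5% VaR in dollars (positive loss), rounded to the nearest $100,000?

$70,200,000

σ_p = √(0.52²·2.35² + 0.48²·0.921² + 2·0.88·0.52·0.48·2.35·0.921) = 1.625%.
σ_{5d} = 1.625% × √5 = 3.634%.
z(99.5%) = 2.576.
VaR = 2.576 × 3.634% = 9.361%; on $750,000,000 that is $70,207,500.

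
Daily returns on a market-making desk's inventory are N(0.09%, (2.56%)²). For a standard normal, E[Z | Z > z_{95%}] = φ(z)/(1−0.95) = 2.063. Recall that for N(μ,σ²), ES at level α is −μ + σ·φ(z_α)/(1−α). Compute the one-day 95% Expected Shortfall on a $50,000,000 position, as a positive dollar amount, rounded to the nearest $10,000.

$2,600,000

ES = −(0.09%) + 2.56% × 2.063 = 5.191%.
On $50,000,000: 0.05191 × $50,000,000 = $2,595,500.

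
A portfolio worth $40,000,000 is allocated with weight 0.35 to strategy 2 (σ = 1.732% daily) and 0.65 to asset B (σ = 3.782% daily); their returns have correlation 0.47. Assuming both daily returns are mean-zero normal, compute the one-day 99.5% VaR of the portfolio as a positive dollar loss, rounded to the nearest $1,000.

$2,880,000

σ_p² = 0.35²·1.732² + 0.65²·3.782² + 2·0.47·0.35·0.65·1.732·3.782 = 7.8115 (%²).
σ_p = √7.8115 = 2.795%.
At 99.5%, z = 2.576.
VaR = 2.576 × 2.795% = 7.200%; on $40,000,000 that is $2,880,000.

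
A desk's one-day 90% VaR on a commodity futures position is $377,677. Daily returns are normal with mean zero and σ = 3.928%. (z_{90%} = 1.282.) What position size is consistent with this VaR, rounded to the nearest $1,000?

VaR as a fraction of value: z·σ = 1.282 × 3.928% = 5.0357%.
Position = $377,677 / 0.050357 = $7,499,996.

$7,500,000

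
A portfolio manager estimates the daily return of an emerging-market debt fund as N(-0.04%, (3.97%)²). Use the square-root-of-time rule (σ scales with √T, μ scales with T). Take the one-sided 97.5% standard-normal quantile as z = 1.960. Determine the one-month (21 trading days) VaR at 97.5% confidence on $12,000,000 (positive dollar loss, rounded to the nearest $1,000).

σ_{21d} = 3.97% × √21 = 18.193%; μ_{21d} = 21 × -0.04% = -0.840%.
VaR = −(-0.840%) + 1.960 × 18.193% = 36.498%.
On $12,000,000: 0.36498 × $12,000,000 = $4,379,760.

$4,380,000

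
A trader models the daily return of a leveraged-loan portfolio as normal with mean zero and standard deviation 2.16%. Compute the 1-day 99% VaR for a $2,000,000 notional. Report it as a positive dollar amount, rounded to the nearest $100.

$100,500

At 99% one-sided, z = 2.326.
VaR = z·σ = 2.326 × 2.16% = 5.024%.
On $2,000,000: 0.05024 × $2,000,000 = $100,480.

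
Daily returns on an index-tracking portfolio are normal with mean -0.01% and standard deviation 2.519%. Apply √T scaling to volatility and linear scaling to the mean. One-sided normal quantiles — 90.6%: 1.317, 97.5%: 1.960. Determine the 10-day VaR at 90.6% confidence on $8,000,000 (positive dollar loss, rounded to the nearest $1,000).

σ_{10d} = 2.519% × √10 = 7.966%; μ_{10d} = 10 × -0.01% = -0.100%.
VaR = −(-0.100%) + 1.317 × 7.966% = 10.591%.
On $8,000,000: 0.10591 × $8,000,000 = $847,280.

$847,000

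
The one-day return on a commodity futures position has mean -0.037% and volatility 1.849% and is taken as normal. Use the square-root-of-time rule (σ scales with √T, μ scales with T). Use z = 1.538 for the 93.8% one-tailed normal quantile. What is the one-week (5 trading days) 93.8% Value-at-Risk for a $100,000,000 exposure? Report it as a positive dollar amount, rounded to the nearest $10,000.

$6,540,000

σ_{5d} = 1.849% × √5 = 4.134%; μ_{5d} = 5 × -0.037% = -0.185%.
VaR = −(-0.185%) + 1.538 × 4.134% = 6.543%.
On $100,000,000: 0.06543 × $100,000,000 = $6,543,000.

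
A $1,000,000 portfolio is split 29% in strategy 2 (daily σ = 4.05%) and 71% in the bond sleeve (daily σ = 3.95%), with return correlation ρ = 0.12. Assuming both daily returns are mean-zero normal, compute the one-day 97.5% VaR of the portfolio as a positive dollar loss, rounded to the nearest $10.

σ_p² = 0.29²·4.05² + 0.71²·3.95² + 2·0.12·0.29·0.71·4.05·3.95 = 10.0352 (%²).
σ_p = √10.0352 = 3.168%.
At 97.5%, z = 1.960.
VaR = 1.960 × 3.168% = 6.209%; on $1,000,000 that is $62,090.

$62,090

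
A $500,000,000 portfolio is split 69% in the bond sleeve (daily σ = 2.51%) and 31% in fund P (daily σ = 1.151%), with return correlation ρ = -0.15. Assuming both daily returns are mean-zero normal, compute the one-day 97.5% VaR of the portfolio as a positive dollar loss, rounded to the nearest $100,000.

σ_p² = 0.69²·2.51² + 0.31²·1.151² + 2·-0.15·0.69·0.31·2.51·1.151 = 2.9414 (%²).
σ_p = √2.9414 = 1.715%.
At 97.5%, z = 1.960.
VaR = 1.960 × 1.715% = 3.361%; on $500,000,000 that is $16,805,000.

$16,800,000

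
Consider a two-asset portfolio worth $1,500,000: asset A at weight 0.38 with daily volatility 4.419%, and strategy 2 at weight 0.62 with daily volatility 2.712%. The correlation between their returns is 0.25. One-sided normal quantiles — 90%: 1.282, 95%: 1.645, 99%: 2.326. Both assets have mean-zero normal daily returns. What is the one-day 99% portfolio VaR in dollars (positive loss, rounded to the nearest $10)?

σ_p² = 0.38²·4.419² + 0.62²·2.712² + 2·0.25·0.38·0.62·4.419·2.712 = 7.0588 (%²).
σ_p = √7.0588 = 2.657%.
VaR = 2.326 × 2.657% = 6.180%; on $1,500,000 that is $92,700.

$92,700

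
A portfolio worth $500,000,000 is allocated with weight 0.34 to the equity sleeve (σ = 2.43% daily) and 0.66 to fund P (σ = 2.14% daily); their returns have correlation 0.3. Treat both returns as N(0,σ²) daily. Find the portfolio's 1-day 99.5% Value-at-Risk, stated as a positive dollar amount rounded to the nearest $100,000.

$23,700,000

σ_p² = 0.34²·2.43² + 0.66²·2.14² + 2·0.3·0.34·0.66·2.43·2.14 = 3.3776 (%²).
σ_p = √3.3776 = 1.838%.
At 99.5%, z = 2.576.
VaR = 2.576 × 1.838% = 4.735%; on $500,000,000 that is $23,675,000.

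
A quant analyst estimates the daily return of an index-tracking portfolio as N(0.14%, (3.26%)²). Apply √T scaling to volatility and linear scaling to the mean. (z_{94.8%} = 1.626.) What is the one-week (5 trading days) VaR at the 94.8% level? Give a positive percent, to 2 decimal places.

σ_{5d} = 3.26% × √5 = 7.290%; μ_{5d} = 5 × 0.14% = 0.700%.
VaR = −(0.700%) + 1.626 × 7.290% = 11.154%.

11.15%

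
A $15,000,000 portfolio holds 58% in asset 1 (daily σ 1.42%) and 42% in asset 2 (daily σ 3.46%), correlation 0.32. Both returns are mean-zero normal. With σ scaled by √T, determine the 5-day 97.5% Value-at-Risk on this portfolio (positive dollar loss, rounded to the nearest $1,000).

$1,240,000

σ_p = √(0.58²·1.42² + 0.42²·3.46² + 2·0.32·0.58·0.42·1.42·3.46) = 1.886%.
σ_{5d} = 1.886% × √5 = 4.217%.
z(97.5%) = 1.960.
VaR = 1.960 × 4.217% = 8.265%; on $15,000,000 that is $1,239,750.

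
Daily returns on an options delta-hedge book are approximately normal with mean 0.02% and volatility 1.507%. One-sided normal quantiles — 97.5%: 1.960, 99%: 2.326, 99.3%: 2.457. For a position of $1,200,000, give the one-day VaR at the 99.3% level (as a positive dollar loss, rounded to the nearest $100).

$44,200

VaR = −μ + z·σ = −(0.02%) + 2.457 × 1.507% = 3.683%.
On $1,200,000: 0.03683 × $1,200,000 = $44,196.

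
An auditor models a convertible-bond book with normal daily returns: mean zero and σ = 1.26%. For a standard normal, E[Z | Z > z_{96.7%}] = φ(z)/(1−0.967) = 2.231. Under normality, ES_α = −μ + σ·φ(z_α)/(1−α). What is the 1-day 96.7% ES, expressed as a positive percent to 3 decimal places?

2.811%

ES = 1.26% × 2.231 = 2.811%.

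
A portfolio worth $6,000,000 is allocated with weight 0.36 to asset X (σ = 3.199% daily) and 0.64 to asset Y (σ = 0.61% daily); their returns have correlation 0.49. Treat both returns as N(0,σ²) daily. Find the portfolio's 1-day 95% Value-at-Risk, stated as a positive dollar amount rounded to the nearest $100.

$136,700

σ_p² = 0.36²·3.199² + 0.64²·0.61² + 2·0.49·0.36·0.64·3.199·0.61 = 1.9193 (%²).
σ_p = √1.9193 = 1.385%.
At 95%, z = 1.645.
VaR = 1.645 × 1.385% = 2.278%; on $6,000,000 that is $136,680.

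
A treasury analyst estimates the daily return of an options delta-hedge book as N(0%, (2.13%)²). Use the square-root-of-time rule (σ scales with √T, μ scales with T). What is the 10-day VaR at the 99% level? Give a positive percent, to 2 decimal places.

At 99%, z = 2.326.
σ_{10d} = 2.13% × √10 = 6.736%.
VaR = 2.326 × 6.736% = 15.668%.

15.67%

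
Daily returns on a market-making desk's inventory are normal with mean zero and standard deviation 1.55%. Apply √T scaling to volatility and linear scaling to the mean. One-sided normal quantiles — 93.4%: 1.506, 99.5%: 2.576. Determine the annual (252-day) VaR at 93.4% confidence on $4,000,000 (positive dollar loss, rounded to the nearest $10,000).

σ_{252d} = 1.55% × √252 = 24.605%.
VaR = 1.506 × 24.605% = 37.055%.
On $4,000,000: 0.37055 × $4,000,000 = $1,482,200.

$1,480,000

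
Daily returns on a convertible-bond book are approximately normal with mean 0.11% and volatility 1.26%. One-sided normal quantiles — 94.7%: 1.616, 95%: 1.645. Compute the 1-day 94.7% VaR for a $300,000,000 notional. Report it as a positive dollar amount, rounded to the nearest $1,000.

$5,778,000

VaR = −μ + z·σ = −(0.11%) + 1.616 × 1.26% = 1.926%.
On $300,000,000: 0.01926 × $300,000,000 = $5,778,000.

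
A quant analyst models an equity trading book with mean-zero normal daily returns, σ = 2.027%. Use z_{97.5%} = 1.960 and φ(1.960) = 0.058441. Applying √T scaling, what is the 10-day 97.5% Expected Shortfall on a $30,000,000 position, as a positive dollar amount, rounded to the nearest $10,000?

$4,500,000

σ_{10d} = 2.027% × √10 = 6.410%.
ES multiplier = φ(z)/(1−α) = 0.058441/0.025 = 2.338.
ES = 6.410% × 2.338 = 14.987%; on $30,000,000: $4,496,100.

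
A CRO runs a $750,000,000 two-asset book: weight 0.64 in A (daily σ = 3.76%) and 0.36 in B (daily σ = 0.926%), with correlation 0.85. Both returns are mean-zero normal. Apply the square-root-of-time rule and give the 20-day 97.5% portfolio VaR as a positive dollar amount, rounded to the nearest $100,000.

σ_p = √(0.64²·3.76² + 0.36²·0.926² + 2·0.85·0.64·0.36·3.76·0.926) = 2.695%.
σ_{20d} = 2.695% × √20 = 12.052%.
z(97.5%) = 1.960.
VaR = 1.960 × 12.052% = 23.622%; on $750,000,000 that is $177,165,000.

$177,200,000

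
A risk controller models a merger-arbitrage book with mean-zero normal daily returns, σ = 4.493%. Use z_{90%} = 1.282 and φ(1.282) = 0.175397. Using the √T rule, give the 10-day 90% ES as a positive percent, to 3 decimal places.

σ_{10d} = 4.493% × √10 = 14.208%.
ES multiplier = φ(z)/(1−α) = 0.175397/0.1 = 1.754.
ES = 14.208% × 1.754 = 24.921%.

24.921%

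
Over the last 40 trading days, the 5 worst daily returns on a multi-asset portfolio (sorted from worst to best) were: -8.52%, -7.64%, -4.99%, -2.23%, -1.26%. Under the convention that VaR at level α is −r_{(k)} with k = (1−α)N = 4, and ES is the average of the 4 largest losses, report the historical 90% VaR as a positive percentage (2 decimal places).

k = 4; the 4th lowest return is -2.23%, so VaR = 2.23%.

2.23%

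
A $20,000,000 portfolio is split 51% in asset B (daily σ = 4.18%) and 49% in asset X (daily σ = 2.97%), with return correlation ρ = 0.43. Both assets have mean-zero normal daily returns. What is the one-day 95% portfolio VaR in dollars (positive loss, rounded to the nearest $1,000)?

σ_p² = 0.51²·4.18² + 0.49²·2.97² + 2·0.43·0.51·0.49·4.18·2.97 = 9.3305 (%²).
σ_p = √9.3305 = 3.055%.
At 95%, z = 1.645.
VaR = 1.645 × 3.055% = 5.025%; on $20,000,000 that is $1,005,000.

$1,005,000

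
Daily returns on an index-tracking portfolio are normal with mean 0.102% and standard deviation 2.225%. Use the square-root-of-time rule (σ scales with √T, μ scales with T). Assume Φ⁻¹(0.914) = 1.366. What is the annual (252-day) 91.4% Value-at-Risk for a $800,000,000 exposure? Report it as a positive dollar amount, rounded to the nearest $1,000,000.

σ_{252d} = 2.225% × √252 = 35.321%; μ_{252d} = 252 × 0.102% = 25.704%.
VaR = −(25.704%) + 1.366 × 35.321% = 22.544%.
On $800,000,000: 0.22544 × $800,000,000 = $180,352,000.

$180,000,000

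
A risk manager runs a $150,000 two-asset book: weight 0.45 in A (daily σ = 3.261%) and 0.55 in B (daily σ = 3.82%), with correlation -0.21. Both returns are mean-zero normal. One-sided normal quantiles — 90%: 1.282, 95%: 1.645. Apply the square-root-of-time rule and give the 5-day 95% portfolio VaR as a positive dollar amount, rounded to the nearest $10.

$12,670

σ_p = √(0.45²·3.261² + 0.55²·3.82² + 2·-0.21·0.45·0.55·3.261·3.82) = 2.296%.
σ_{5d} = 2.296% × √5 = 5.134%.
VaR = 1.645 × 5.134% = 8.445%; on $150,000 that is $12,668.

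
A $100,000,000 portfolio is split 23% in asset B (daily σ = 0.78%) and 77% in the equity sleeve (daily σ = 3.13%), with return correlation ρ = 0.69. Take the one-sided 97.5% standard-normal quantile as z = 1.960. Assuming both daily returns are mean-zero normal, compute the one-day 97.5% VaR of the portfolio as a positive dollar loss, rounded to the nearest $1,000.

σ_p² = 0.23²·0.78² + 0.77²·3.13² + 2·0.69·0.23·0.77·0.78·3.13 = 6.4374 (%²).
σ_p = √6.4374 = 2.537%.
VaR = 1.960 × 2.537% = 4.973%; on $100,000,000 that is $4,973,000.

$4,973,000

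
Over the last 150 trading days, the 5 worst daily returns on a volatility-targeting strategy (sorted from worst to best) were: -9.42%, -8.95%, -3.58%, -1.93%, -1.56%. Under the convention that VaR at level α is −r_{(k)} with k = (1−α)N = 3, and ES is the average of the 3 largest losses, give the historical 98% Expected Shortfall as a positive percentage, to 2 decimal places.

7.32%

The 3 worst returns sum to -21.95%.
ES = −(-21.95%) / 3 = 7.3166…% ≈ 7.32%.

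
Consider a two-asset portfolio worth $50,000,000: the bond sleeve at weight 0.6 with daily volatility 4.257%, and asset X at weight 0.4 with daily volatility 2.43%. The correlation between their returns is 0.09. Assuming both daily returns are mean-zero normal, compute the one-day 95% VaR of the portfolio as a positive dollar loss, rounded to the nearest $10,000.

σ_p² = 0.6²·4.257² + 0.4²·2.43² + 2·0.09·0.6·0.4·4.257·2.43 = 7.9156 (%²).
σ_p = √7.9156 = 2.813%.
At 95%, z = 1.645.
VaR = 1.645 × 2.813% = 4.627%; on $50,000,000 that is $2,313,500.

$2,310,000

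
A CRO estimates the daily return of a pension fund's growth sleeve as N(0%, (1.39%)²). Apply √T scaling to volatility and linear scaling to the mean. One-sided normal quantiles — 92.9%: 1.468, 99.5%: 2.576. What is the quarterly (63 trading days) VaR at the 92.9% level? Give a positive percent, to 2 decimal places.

σ_{63d} = 1.39% × √63 = 11.033%.
VaR = 1.468 × 11.033% = 16.196%.

16.20%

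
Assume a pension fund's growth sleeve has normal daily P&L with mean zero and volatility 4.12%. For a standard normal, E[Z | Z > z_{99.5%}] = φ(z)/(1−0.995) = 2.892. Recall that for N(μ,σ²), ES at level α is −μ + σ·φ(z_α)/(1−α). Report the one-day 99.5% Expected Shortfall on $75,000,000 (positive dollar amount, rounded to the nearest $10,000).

$8,940,000

ES = 4.12% × 2.892 = 11.915%.
On $75,000,000: 0.11915 × $75,000,000 = $8,936,250.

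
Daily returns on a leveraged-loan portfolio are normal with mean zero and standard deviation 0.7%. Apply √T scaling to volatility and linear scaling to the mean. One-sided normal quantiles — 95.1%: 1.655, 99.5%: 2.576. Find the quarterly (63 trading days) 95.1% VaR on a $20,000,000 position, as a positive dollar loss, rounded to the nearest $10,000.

$1,840,000

σ_{63d} = 0.7% × √63 = 5.556%.
VaR = 1.655 × 5.556% = 9.195%.
On $20,000,000: 0.09195 × $20,000,000 = $1,839,000.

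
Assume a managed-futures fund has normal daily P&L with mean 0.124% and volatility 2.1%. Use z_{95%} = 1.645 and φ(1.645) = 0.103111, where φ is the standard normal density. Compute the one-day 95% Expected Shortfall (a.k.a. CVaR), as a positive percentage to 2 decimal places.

Tail multiplier: φ(z)/(1−α) = 0.103111 / 0.05 = 2.062.
ES = −(0.124%) + 2.1% × 2.062 = 4.206%.

4.21%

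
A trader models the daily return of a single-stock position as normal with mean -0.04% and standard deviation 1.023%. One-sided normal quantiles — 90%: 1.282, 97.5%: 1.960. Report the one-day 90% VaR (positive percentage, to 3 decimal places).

1.351%

VaR = −μ + z·σ = −(-0.04%) + 1.282 × 1.023% = 1.351%.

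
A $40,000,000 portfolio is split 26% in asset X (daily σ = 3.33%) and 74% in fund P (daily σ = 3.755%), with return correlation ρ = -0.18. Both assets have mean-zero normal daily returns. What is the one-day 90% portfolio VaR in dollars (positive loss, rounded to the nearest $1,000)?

σ_p² = 0.26²·3.33² + 0.74²·3.755² + 2·-0.18·0.26·0.74·3.33·3.755 = 7.6047 (%²).
σ_p = √7.6047 = 2.758%.
At 90%, z = 1.282.
VaR = 1.282 × 2.758% = 3.536%; on $40,000,000 that is $1,414,400.

$1,414,000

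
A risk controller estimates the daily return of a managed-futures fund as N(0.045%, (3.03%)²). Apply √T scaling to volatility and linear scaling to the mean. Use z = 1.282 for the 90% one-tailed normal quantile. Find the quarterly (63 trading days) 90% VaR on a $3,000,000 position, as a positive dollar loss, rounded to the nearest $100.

$839,900

σ_{63d} = 3.03% × √63 = 24.050%; μ_{63d} = 63 × 0.045% = 2.835%.
VaR = −(2.835%) + 1.282 × 24.050% = 27.997%.
On $3,000,000: 0.27997 × $3,000,000 = $839,910.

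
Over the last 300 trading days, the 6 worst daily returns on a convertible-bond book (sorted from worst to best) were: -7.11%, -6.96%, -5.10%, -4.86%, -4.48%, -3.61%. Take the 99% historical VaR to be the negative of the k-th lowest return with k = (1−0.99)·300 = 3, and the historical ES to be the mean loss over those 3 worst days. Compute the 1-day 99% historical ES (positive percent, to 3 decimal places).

6.390%

The 3 worst returns sum to -19.17%.
ES = −(-19.17%) / 3 = 6.39% ≈ 6.390%.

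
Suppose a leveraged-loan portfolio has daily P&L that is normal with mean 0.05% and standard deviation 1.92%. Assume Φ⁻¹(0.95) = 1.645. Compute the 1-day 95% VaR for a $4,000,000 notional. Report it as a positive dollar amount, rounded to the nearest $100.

$124,300

VaR = −μ + z·σ = −(0.05%) + 1.645 × 1.92% = 3.108%.
On $4,000,000: 0.03108 × $4,000,000 = $124,320.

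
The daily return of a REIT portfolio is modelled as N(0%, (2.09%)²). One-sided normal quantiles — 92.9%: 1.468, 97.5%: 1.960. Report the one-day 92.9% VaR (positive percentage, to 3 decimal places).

3.068%

VaR = z·σ = 1.468 × 2.09% = 3.068%.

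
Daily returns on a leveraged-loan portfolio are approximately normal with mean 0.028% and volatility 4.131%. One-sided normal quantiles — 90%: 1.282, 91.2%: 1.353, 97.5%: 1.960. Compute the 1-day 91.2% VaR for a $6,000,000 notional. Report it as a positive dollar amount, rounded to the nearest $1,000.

$334,000

VaR = −μ + z·σ = −(0.028%) + 1.353 × 4.131% = 5.561%.
On $6,000,000: 0.05561 × $6,000,000 = $333,660.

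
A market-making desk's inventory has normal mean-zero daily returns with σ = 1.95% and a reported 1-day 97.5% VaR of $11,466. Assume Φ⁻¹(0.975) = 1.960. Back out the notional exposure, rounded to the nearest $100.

VaR as a fraction of value: z·σ = 1.960 × 1.95% = 3.822%.
Position = $11,466 / 0.03822 = $300,000.

$300,000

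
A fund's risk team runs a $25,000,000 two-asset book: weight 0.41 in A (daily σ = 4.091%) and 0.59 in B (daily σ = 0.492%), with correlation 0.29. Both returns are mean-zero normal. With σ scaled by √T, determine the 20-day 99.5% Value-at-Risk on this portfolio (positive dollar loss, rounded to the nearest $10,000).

σ_p = √(0.41²·4.091² + 0.59²·0.492² + 2·0.29·0.41·0.59·4.091·0.492) = 1.783%.
σ_{20d} = 1.783% × √20 = 7.974%.
z(99.5%) = 2.576.
VaR = 2.576 × 7.974% = 20.541%; on $25,000,000 that is $5,135,250.

$5,140,000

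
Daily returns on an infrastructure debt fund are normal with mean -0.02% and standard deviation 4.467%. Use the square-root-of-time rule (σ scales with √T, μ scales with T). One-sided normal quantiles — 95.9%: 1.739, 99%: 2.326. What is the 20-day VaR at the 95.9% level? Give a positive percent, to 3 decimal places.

σ_{20d} = 4.467% × √20 = 19.977%; μ_{20d} = 20 × -0.02% = -0.400%.
VaR = −(-0.400%) + 1.739 × 19.977% = 35.140%.

35.140%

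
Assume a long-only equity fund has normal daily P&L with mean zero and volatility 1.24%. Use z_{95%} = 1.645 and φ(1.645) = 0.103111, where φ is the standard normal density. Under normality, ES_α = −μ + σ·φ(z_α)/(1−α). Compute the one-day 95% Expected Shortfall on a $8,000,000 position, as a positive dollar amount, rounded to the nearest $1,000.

Tail multiplier: φ(z)/(1−α) = 0.103111 / 0.05 = 2.062.
ES = 1.24% × 2.062 = 2.557%.
On $8,000,000: 0.02557 × $8,000,000 = $204,560.

$205,000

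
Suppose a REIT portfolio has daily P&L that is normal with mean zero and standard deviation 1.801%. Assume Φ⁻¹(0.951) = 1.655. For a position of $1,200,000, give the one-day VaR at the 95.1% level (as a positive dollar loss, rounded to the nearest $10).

VaR = z·σ = 1.655 × 1.801% = 2.981%.
On $1,200,000: 0.02981 × $1,200,000 = $35,772.

$35,770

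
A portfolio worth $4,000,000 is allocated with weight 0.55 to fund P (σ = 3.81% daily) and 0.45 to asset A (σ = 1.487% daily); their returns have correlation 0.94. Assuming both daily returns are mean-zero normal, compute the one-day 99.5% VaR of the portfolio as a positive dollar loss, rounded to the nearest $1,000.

σ_p² = 0.55²·3.81² + 0.45²·1.487² + 2·0.94·0.55·0.45·3.81·1.487 = 7.4750 (%²).
σ_p = √7.4750 = 2.734%.
At 99.5%, z = 2.576.
VaR = 2.576 × 2.734% = 7.043%; on $4,000,000 that is $281,720.

$282,000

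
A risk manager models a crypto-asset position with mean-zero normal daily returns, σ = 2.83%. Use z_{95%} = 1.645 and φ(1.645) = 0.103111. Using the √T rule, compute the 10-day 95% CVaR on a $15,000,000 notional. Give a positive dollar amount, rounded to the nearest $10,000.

σ_{10d} = 2.83% × √10 = 8.949%.
ES multiplier = φ(z)/(1−α) = 0.103111/0.05 = 2.062.
ES = 8.949% × 2.062 = 18.453%; on $15,000,000: $2,767,950.

$2,770,000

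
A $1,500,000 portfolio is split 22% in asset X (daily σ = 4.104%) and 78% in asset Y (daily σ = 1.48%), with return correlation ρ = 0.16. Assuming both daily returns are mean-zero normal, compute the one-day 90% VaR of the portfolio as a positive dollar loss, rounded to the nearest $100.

$30,300

σ_p² = 0.22²·4.104² + 0.78²·1.48² + 2·0.16·0.22·0.78·4.104·1.48 = 2.4814 (%²).
σ_p = √2.4814 = 1.575%.
At 90%, z = 1.282.
VaR = 1.282 × 1.575% = 2.019%; on $1,500,000 that is $30,285.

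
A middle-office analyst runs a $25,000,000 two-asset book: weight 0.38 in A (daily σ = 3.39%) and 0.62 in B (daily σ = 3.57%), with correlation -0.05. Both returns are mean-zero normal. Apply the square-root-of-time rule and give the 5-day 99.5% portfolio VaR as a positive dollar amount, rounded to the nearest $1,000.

$3,607,000

σ_p = √(0.38²·3.39² + 0.62²·3.57² + 2·-0.05·0.38·0.62·3.39·3.57) = 2.505%.
σ_{5d} = 2.505% × √5 = 5.601%.
z(99.5%) = 2.576.
VaR = 2.576 × 5.601% = 14.428%; on $25,000,000 that is $3,607,000.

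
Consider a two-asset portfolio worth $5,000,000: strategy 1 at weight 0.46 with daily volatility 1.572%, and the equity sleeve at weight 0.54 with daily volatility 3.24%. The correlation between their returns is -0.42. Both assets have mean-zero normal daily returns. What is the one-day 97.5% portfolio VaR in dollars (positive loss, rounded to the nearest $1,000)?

$156,000

σ_p² = 0.46²·1.572² + 0.54²·3.24² + 2·-0.42·0.46·0.54·1.572·3.24 = 2.5213 (%²).
σ_p = √2.5213 = 1.588%.
At 97.5%, z = 1.960.
VaR = 1.960 × 1.588% = 3.112%; on $5,000,000 that is $155,600.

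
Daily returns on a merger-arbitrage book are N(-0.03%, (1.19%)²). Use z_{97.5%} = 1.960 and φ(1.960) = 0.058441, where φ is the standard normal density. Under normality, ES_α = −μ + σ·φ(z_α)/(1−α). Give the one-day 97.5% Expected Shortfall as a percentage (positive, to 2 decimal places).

Tail multiplier: φ(z)/(1−α) = 0.058441 / 0.025 = 2.338.
ES = −(-0.03%) + 1.19% × 2.338 = 2.812%.

2.81%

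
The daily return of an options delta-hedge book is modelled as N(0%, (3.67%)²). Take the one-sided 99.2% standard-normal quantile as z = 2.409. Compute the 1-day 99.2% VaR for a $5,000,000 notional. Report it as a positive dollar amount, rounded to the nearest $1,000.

$442,000

VaR = z·σ = 2.409 × 3.67% = 8.841%.
On $5,000,000: 0.08841 × $5,000,000 = $442,050.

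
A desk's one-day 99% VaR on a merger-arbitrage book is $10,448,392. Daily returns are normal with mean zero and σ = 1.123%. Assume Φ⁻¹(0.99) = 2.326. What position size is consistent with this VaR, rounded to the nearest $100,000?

VaR as a fraction of value: z·σ = 2.326 × 1.123% = 2.6121%.
Position = $10,448,392 / 0.026121 = $400,000,000.

$400,000,000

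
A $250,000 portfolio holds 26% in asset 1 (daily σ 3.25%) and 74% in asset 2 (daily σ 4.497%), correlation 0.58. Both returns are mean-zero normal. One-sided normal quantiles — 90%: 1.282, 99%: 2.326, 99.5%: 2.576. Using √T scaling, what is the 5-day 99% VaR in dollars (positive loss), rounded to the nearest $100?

$50,400

σ_p = √(0.26²·3.25² + 0.74²·4.497² + 2·0.58·0.26·0.74·3.25·4.497) = 3.879%.
σ_{5d} = 3.879% × √5 = 8.674%.
VaR = 2.326 × 8.674% = 20.176%; on $250,000 that is $50,440.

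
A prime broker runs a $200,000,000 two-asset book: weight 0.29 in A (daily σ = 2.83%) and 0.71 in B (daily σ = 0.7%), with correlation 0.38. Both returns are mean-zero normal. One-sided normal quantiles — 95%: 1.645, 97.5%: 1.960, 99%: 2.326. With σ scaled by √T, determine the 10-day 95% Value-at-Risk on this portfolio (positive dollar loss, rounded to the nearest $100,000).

σ_p = √(0.29²·2.83² + 0.71²·0.7² + 2·0.38·0.29·0.71·2.83·0.7) = 1.109%.
σ_{10d} = 1.109% × √10 = 3.507%.
VaR = 1.645 × 3.507% = 5.769%; on $200,000,000 that is $11,538,000.

$11,500,000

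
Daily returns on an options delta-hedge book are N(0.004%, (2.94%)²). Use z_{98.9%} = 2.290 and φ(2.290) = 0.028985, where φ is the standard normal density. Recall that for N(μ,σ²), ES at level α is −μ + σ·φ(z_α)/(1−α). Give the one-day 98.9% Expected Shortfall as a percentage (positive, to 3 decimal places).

7.743%

Tail multiplier: φ(z)/(1−α) = 0.028985 / 0.011 = 2.635.
ES = −(0.004%) + 2.94% × 2.635 = 7.743%.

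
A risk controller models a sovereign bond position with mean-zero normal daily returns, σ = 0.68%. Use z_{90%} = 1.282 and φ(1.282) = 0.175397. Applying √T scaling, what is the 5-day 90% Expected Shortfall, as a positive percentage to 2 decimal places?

2.67%

σ_{5d} = 0.68% × √5 = 1.521%.
ES multiplier = φ(z)/(1−α) = 0.175397/0.1 = 1.754.
ES = 1.521% × 1.754 = 2.668%.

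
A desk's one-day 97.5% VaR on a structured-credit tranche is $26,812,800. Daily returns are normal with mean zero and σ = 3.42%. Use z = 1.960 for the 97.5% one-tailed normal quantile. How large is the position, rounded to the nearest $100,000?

$400,000,000

VaR as a fraction of value: z·σ = 1.960 × 3.42% = 6.7032%.
Position = $26,812,800 / 0.067032 = $400,000,000.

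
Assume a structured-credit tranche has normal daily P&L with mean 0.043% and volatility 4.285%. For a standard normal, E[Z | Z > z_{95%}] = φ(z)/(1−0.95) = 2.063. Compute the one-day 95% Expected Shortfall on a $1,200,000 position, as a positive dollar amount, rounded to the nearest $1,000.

$106,000

ES = −(0.043%) + 4.285% × 2.063 = 8.797%.
On $1,200,000: 0.08797 × $1,200,000 = $105,564.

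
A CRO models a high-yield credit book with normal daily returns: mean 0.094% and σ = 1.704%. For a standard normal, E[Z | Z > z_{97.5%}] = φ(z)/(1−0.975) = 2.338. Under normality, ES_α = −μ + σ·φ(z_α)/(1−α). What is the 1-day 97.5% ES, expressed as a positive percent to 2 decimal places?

ES = −(0.094%) + 1.704% × 2.338 = 3.890%.

3.89%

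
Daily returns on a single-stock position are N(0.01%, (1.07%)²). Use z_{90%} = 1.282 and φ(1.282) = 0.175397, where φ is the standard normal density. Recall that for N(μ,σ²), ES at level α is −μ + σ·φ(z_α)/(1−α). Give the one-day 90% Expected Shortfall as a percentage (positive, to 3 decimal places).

Tail multiplier: φ(z)/(1−α) = 0.175397 / 0.1 = 1.754.
ES = −(0.01%) + 1.07% × 1.754 = 1.867%.

1.867%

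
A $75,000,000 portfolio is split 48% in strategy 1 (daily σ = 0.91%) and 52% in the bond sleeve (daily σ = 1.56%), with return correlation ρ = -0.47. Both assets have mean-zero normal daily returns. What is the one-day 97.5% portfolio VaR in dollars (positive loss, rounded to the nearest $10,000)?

σ_p² = 0.48²·0.91² + 0.52²·1.56² + 2·-0.47·0.48·0.52·0.91·1.56 = 0.5158 (%²).
σ_p = √0.5158 = 0.718%.
At 97.5%, z = 1.960.
VaR = 1.960 × 0.718% = 1.407%; on $75,000,000 that is $1,055,250.

$1,060,000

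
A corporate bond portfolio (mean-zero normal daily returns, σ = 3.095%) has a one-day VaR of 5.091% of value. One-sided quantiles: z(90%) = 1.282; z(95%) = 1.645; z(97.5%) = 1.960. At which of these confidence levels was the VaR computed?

Implied z = VaR/σ = 5.091 / 3.095 = 1.645.
This matches z(95%) = 1.645.

95%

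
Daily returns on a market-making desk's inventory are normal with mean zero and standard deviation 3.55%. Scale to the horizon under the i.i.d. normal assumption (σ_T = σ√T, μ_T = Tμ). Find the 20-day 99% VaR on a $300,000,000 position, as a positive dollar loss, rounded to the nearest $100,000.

$110,800,000

At 99%, z = 2.326.
σ_{20d} = 3.55% × √20 = 15.876%.
VaR = 2.326 × 15.876% = 36.928%.
On $300,000,000: 0.36928 × $300,000,000 = $110,784,000.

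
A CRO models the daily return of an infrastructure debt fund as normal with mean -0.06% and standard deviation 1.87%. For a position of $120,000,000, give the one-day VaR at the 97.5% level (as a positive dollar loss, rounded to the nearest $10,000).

$4,470,000

At 97.5% one-sided, z = 1.960.
VaR = −μ + z·σ = −(-0.06%) + 1.960 × 1.87% = 3.725%.
On $120,000,000: 0.03725 × $120,000,000 = $4,470,000.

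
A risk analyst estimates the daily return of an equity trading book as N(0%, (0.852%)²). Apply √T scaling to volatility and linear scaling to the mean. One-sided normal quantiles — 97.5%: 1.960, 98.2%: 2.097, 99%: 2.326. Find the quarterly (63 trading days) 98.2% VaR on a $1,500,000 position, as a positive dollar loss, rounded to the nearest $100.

σ_{63d} = 0.852% × √63 = 6.763%.
VaR = 2.097 × 6.763% = 14.182%.
On $1,500,000: 0.14182 × $1,500,000 = $212,730.

$212,700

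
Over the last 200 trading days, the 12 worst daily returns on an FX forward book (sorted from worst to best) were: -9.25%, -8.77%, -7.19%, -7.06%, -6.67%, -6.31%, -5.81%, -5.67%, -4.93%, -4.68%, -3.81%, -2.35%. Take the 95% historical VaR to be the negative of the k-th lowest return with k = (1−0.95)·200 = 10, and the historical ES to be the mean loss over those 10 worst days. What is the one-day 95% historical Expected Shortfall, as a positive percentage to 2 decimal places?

The 10 worst returns sum to -66.34%.
ES = −(-66.34%) / 10 = 6.634% ≈ 6.63%.

6.63%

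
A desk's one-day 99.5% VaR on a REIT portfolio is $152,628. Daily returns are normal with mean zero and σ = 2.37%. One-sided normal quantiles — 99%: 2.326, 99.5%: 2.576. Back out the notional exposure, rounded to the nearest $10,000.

$2,500,000

VaR as a fraction of value: z·σ = 2.576 × 2.37% = 6.10512%.
Position = $152,628 / 0.0610512 = $2,500,000.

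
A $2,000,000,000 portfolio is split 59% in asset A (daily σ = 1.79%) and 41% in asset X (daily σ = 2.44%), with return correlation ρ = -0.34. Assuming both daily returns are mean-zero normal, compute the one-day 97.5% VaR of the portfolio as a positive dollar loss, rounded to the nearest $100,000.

$46,300,000

σ_p² = 0.59²·1.79² + 0.41²·2.44² + 2·-0.34·0.59·0.41·1.79·2.44 = 1.3977 (%²).
σ_p = √1.3977 = 1.182%.
At 97.5%, z = 1.960.
VaR = 1.960 × 1.182% = 2.317%; on $2,000,000,000 that is $46,340,000.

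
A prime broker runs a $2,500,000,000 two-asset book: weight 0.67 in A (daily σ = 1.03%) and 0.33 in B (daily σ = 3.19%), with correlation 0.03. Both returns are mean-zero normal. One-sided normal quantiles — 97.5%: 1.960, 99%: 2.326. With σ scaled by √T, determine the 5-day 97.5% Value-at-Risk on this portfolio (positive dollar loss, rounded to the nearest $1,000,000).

σ_p = √(0.67²·1.03² + 0.33²·3.19² + 2·0.03·0.67·0.33·1.03·3.19) = 1.276%.
σ_{5d} = 1.276% × √5 = 2.853%.
VaR = 1.960 × 2.853% = 5.592%; on $2,500,000,000 that is $139,800,000.

$140,000,000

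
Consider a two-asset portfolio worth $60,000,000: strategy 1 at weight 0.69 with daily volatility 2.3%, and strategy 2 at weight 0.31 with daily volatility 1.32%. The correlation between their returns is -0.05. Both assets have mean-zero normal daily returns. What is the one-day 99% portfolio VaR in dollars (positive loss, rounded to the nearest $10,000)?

σ_p² = 0.69²·2.3² + 0.31²·1.32² + 2·-0.05·0.69·0.31·2.3·1.32 = 2.6211 (%²).
σ_p = √2.6211 = 1.619%.
At 99%, z = 2.326.
VaR = 2.326 × 1.619% = 3.766%; on $60,000,000 that is $2,259,600.

$2,260,000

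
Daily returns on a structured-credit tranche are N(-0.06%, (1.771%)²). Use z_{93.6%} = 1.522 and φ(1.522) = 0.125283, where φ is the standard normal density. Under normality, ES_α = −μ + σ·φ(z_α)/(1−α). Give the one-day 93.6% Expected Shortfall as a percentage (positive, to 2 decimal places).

Tail multiplier: φ(z)/(1−α) = 0.125283 / 0.064 = 1.958.
ES = −(-0.06%) + 1.771% × 1.958 = 3.528%.

3.53%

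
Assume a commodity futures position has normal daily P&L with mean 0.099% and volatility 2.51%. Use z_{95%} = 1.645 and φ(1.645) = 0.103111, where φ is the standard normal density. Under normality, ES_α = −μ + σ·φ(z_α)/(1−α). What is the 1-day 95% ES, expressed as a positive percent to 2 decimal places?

5.08%

Tail multiplier: φ(z)/(1−α) = 0.103111 / 0.05 = 2.062.
ES = −(0.099%) + 2.51% × 2.062 = 5.077%.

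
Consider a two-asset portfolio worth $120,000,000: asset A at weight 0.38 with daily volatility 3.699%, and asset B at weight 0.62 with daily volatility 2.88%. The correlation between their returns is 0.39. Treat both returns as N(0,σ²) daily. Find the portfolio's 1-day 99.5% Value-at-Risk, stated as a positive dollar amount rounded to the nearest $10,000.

$8,250,000

σ_p² = 0.38²·3.699² + 0.62²·2.88² + 2·0.39·0.38·0.62·3.699·2.88 = 7.1218 (%²).
σ_p = √7.1218 = 2.669%.
At 99.5%, z = 2.576.
VaR = 2.576 × 2.669% = 6.875%; on $120,000,000 that is $8,250,000.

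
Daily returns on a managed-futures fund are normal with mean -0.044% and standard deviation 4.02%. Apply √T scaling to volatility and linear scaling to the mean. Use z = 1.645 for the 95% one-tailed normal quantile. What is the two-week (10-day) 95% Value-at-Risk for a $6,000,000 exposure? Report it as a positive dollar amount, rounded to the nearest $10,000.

σ_{10d} = 4.02% × √10 = 12.712%; μ_{10d} = 10 × -0.044% = -0.440%.
VaR = −(-0.440%) + 1.645 × 12.712% = 21.351%.
On $6,000,000: 0.21351 × $6,000,000 = $1,281,060.

$1,280,000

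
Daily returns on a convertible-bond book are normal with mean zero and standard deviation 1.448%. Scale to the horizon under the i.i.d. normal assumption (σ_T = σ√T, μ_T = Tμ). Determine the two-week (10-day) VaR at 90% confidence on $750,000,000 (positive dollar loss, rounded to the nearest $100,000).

$44,000,000

At 90%, z = 1.282.
σ_{10d} = 1.448% × √10 = 4.579%.
VaR = 1.282 × 4.579% = 5.870%.
On $750,000,000: 0.05870 × $750,000,000 = $44,025,000.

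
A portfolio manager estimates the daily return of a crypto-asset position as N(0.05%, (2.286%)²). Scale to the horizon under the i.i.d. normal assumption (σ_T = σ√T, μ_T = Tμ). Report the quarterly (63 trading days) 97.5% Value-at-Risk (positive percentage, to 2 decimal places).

32.41%

At 97.5%, z = 1.960.
σ_{63d} = 2.286% × √63 = 18.145%; μ_{63d} = 63 × 0.05% = 3.150%.
VaR = −(3.150%) + 1.960 × 18.145% = 32.414%.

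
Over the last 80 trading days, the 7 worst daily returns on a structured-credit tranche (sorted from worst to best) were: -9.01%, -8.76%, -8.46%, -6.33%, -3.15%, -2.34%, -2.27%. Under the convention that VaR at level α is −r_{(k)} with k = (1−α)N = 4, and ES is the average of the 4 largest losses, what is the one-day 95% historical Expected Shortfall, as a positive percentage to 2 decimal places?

The 4 worst returns sum to -32.56%.
ES = −(-32.56%) / 4 = 8.14%.

8.14%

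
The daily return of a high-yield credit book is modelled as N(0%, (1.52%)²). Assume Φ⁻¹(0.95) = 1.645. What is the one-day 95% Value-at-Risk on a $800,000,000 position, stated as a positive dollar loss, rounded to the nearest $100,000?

$20,000,000

VaR = z·σ = 1.645 × 1.52% = 2.500%.
On $800,000,000: 0.02500 × $800,000,000 = $20,000,000.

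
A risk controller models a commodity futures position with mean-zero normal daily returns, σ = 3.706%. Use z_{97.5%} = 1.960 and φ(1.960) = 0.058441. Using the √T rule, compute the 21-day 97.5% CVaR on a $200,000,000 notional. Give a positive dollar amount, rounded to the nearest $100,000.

$79,400,000

σ_{21d} = 3.706% × √21 = 16.983%.
ES multiplier = φ(z)/(1−α) = 0.058441/0.025 = 2.338.
ES = 16.983% × 2.338 = 39.706%; on $200,000,000: $79,412,000.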